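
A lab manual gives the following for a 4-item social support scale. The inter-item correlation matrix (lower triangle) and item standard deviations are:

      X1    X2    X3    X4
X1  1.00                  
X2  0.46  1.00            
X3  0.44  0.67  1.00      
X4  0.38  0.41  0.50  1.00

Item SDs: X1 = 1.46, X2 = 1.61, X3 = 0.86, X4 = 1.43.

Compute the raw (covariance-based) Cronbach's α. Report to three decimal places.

Cronbach's α = 0.756

Σσ²ᵢ = 1.46² + 1.61² + 0.86² + 1.43² = 7.5082
Covariances σ_ij = r_ij · s_i · s_j:
  σ(X1,X2) = 0.46 × 1.46 × 1.61 = 1.0813
  σ(X1,X3) = 0.44 × 1.46 × 0.86 = 0.5525
  σ(X1,X4) = 0.38 × 1.46 × 1.43 = 0.7934
  σ(X2,X3) = 0.67 × 1.61 × 0.86 = 0.9277
  σ(X2,X4) = 0.41 × 1.61 × 1.43 = 0.9439
  σ(X3,X4) = 0.50 × 0.86 × 1.43 = 0.6149
σ²_T = Σσ²ᵢ + 2·Σσ_ij = 7.5082 + 2 × 4.9137 = 17.3356
α = (4/3)·(1 − 7.5082/17.3356) = 0.756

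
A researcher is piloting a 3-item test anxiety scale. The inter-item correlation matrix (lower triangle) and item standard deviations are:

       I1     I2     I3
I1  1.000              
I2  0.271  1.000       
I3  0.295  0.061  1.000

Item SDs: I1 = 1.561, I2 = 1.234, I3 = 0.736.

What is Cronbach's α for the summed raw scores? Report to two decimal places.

Σσ²ᵢ = 1.561² + 1.234² + 0.736² = 4.5012
Covariances σ_ij = r_ij · s_i · s_j:
  σ(I1,I2) = 0.271 × 1.561 × 1.234 = 0.5220
  σ(I1,I3) = 0.295 × 1.561 × 0.736 = 0.3389
  σ(I2,I3) = 0.061 × 1.234 × 0.736 = 0.0554
σ²_T = Σσ²ᵢ + 2·Σσ_ij = 4.5012 + 2 × 0.9163 = 6.3338
α = (3/2)·(1 − 4.5012/6.3338) = 0.43

Cronbach's α = 0.43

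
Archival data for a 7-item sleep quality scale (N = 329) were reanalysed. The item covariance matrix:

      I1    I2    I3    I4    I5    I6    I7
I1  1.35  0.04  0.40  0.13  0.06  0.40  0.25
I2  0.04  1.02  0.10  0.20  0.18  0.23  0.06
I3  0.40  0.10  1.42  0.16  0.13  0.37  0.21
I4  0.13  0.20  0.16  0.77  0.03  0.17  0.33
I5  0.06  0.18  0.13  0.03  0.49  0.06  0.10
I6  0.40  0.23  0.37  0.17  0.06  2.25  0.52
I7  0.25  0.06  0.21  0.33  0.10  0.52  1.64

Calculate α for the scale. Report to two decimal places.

α = 0.56

ΣVar(i) = 1.35 + 1.02 + 1.42 + 0.77 + 0.49 + 2.25 + 1.64 = 8.94
Σ_{i<j} σ_ij = 4.13
Var(T) = 8.94 + 2 × 4.13 = 17.20
α = (k/(k−1))·(1 − ΣVar(i)/Var(T)) = (7/6)·(1 − 8.94/17.20) = 0.56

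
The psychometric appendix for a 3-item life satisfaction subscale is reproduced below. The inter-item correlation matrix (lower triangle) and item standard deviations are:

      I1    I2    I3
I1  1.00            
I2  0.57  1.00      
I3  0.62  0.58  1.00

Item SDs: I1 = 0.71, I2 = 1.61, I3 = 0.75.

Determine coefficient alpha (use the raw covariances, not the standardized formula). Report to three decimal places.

coefficient alpha = 0.719

Σσ²ᵢ = 0.71² + 1.61² + 0.75² = 3.6587
Covariances σ_ij = r_ij · s_i · s_j:
  σ(I1,I2) = 0.57 × 0.71 × 1.61 = 0.6516
  σ(I1,I3) = 0.62 × 0.71 × 0.75 = 0.3301
  σ(I2,I3) = 0.58 × 1.61 × 0.75 = 0.7004
σ²_T = Σσ²ᵢ + 2·Σσ_ij = 3.6587 + 2 × 1.6821 = 7.0229
α = (3/2)·(1 − 3.6587/7.0229) = 0.719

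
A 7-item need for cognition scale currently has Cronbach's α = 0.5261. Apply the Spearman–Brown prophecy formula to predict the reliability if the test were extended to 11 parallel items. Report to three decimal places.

Length factor m = 11/7 = 1.5714
α' = m·α / (1 + (m−1)·α)
   = 11/7 × 0.5261 / (1 + (11/7 − 1) × 0.5261)
   = 0.8267 / 1.3006 = 0.636

predicted reliability = 0.636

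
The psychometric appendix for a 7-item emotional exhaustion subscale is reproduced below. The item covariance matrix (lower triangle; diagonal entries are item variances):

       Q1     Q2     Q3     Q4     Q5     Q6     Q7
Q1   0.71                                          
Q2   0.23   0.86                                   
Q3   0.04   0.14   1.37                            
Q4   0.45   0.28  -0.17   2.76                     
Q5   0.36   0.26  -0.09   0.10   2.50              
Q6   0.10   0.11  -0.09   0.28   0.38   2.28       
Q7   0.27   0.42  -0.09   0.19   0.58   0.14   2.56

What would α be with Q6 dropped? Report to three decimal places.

α = 0.427

Remaining items: Q1, Q2, Q3, Q4, Q5, Q7 (k = 6).
sum of item variances = 0.71 + 0.86 + 1.37 + 2.76 + 2.50 + 2.56 = 10.76
Var(T) = 10.76 + 2 × 2.97 = 16.70
α (item deleted) = (6/5)·(1 − 10.76/16.70) = 0.427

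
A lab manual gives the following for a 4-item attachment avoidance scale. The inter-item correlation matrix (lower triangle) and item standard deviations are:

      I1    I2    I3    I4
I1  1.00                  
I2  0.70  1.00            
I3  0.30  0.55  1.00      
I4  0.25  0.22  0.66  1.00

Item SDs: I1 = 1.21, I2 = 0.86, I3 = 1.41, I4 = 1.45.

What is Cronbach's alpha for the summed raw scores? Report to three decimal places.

Σσ²ᵢ = 1.21² + 0.86² + 1.41² + 1.45² = 6.2943
Covariances σ_ij = r_ij · s_i · s_j:
  σ(I1,I2) = 0.70 × 1.21 × 0.86 = 0.7284
  σ(I1,I3) = 0.30 × 1.21 × 1.41 = 0.5118
  σ(I1,I4) = 0.25 × 1.21 × 1.45 = 0.4386
  σ(I2,I3) = 0.55 × 0.86 × 1.41 = 0.6669
  σ(I2,I4) = 0.22 × 0.86 × 1.45 = 0.2743
  σ(I3,I4) = 0.66 × 1.41 × 1.45 = 1.3494
σ²_T = Σσ²ᵢ + 2·Σσ_ij = 6.2943 + 2 × 3.9694 = 14.2331
α = (4/3)·(1 − 6.2943/14.2331) = 0.744

α = 0.744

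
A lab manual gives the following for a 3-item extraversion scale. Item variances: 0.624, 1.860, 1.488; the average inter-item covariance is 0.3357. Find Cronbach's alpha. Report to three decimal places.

α = 0.505

Σσᵢ² = 0.624 + 1.860 + 1.488 = 3.972
Sum of the 3 distinct covariances = 3 × 0.3357 = 1.0071
σ²_total = Σσᵢ² + 2·Σcov = 3.972 + 2 × 1.0071 = 5.9862
α = (3/2)·(1 − 3.972/5.9862) = 0.505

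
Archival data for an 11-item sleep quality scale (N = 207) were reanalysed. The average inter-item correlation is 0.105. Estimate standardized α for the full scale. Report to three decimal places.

standardized α = 0.563

Standardized α = k·r̄ / (1 + (k−1)·r̄) = 11 × 0.105 / (1 + 10 × 0.105)
  = 1.1550 / 2.0500 = 0.563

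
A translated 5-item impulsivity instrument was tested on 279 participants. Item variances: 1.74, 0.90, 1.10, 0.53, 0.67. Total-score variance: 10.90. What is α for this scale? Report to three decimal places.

α = 0.683

Σσ²ᵢ = 1.74 + 0.90 + 1.10 + 0.53 + 0.67 = 4.94
α = (k/(k−1))·(1 − Σσ²ᵢ/σ²_T) = (5/4)·(1 − 4.94/10.90) = 0.683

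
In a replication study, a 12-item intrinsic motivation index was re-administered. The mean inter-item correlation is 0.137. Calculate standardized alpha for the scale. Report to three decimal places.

Standardized α = k·r̄ / (1 + (k−1)·r̄) = 12 × 0.137 / (1 + 11 × 0.137)
  = 1.6440 / 2.5070 = 0.656

α = 0.656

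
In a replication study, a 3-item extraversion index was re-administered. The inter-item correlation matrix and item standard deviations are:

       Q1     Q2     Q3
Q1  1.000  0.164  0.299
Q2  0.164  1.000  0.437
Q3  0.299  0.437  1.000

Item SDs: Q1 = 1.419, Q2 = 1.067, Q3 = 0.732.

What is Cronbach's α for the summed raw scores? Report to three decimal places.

α = 0.492

Σσ²ᵢ = 1.419² + 1.067² + 0.732² = 3.6879
Covariances σ_ij = r_ij · s_i · s_j:
  σ(Q1,Q2) = 0.164 × 1.419 × 1.067 = 0.2483
  σ(Q1,Q3) = 0.299 × 1.419 × 0.732 = 0.3106
  σ(Q2,Q3) = 0.437 × 1.067 × 0.732 = 0.3413
σ²_T = Σσ²ᵢ + 2·Σσ_ij = 3.6879 + 2 × 0.9002 = 5.4883
α = (3/2)·(1 − 3.6879/5.4883) = 0.492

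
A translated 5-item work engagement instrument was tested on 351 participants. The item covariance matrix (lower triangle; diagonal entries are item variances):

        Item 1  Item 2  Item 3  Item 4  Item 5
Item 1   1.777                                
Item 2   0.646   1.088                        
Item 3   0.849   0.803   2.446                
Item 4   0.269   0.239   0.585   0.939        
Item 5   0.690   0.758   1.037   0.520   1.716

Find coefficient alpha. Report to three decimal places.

α = 0.770

ΣVar(i) = 1.777 + 1.088 + 2.446 + 0.939 + 1.716 = 7.966
Sum of the distinct covariances = 6.396
Var(T) = 7.966 + 2 × 6.396 = 20.758
α = (k/(k−1))·(1 − ΣVar(i)/Var(T)) = (5/4)·(1 − 7.966/20.758) = 0.770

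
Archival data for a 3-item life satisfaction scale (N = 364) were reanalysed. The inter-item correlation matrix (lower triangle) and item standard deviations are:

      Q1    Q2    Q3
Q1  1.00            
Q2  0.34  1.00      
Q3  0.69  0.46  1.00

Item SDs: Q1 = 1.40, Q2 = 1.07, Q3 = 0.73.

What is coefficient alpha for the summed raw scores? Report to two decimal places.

Σσ²ᵢ = 1.40² + 1.07² + 0.73² = 3.6378
Covariances σ_ij = r_ij · s_i · s_j:
  σ(Q1,Q2) = 0.34 × 1.40 × 1.07 = 0.5093
  σ(Q1,Q3) = 0.69 × 1.40 × 0.73 = 0.7052
  σ(Q2,Q3) = 0.46 × 1.07 × 0.73 = 0.3593
σ²_T = Σσ²ᵢ + 2·Σσ_ij = 3.6378 + 2 × 1.5738 = 6.7854
α = (3/2)·(1 − 3.6378/6.7854) = 0.70

coefficient alpha = 0.70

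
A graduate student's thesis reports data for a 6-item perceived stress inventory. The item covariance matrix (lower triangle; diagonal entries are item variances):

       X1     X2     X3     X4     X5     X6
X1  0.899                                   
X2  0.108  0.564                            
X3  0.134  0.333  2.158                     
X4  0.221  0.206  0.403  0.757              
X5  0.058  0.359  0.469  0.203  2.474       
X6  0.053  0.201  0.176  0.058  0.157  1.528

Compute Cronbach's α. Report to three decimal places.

ΣVar(i) = 0.899 + 0.564 + 2.158 + 0.757 + 2.474 + 1.528 = 8.380
Sum of the distinct covariances = 3.139
σ²_total = 8.380 + 2 × 3.139 = 14.658
α = (k/(k−1))·(1 − ΣVar(i)/σ²_total) = (6/5)·(1 − 8.380/14.658) = 0.514

Cronbach's α = 0.514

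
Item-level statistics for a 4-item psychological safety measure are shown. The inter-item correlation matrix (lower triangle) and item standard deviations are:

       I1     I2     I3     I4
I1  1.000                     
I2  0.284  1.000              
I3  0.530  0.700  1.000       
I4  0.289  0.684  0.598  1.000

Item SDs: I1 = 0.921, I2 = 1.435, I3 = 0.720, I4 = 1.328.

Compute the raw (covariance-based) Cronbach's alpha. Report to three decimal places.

Σσ²ᵢ = 0.921² + 1.435² + 0.720² + 1.328² = 5.1894
Covariances σ_ij = r_ij · s_i · s_j:
  σ(I1,I2) = 0.284 × 0.921 × 1.435 = 0.3753
  σ(I1,I3) = 0.530 × 0.921 × 0.720 = 0.3515
  σ(I1,I4) = 0.289 × 0.921 × 1.328 = 0.3535
  σ(I2,I3) = 0.700 × 1.435 × 0.720 = 0.7232
  σ(I2,I4) = 0.684 × 1.435 × 1.328 = 1.3035
  σ(I3,I4) = 0.598 × 0.720 × 1.328 = 0.5718
σ²_T = Σσ²ᵢ + 2·Σσ_ij = 5.1894 + 2 × 3.6788 = 12.5470
α = (4/3)·(1 − 5.1894/12.5470) = 0.782

Cronbach's alpha = 0.782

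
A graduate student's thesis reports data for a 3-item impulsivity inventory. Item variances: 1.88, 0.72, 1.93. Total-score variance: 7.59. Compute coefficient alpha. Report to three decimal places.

coefficient alpha = 0.605

Σσᵢ² = 1.88 + 0.72 + 1.93 = 4.53
α = (k/(k−1))·(1 − Σσᵢ²/Var(T)) = (3/2)·(1 − 4.53/7.59) = 0.605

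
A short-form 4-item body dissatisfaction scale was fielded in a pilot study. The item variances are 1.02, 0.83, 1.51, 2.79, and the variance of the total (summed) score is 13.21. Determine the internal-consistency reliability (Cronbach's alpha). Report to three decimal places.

Σσᵢ² = 1.02 + 0.83 + 1.51 + 2.79 = 6.15
α = (k/(k−1))·(1 − Σσᵢ²/σ²_T) = (4/3)·(1 − 6.15/13.21) = 0.713

α = 0.713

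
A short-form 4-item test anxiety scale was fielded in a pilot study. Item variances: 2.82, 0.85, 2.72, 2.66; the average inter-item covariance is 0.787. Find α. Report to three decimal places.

α = 0.681

sum of item variances = 2.82 + 0.85 + 2.72 + 2.66 = 9.05
Sum of the 6 distinct covariances = 6 × 0.787 = 4.722
σ²_T = sum of item variances + 2·Σcov = 9.05 + 2 × 4.722 = 18.494
α = (4/3)·(1 − 9.05/18.494) = 0.681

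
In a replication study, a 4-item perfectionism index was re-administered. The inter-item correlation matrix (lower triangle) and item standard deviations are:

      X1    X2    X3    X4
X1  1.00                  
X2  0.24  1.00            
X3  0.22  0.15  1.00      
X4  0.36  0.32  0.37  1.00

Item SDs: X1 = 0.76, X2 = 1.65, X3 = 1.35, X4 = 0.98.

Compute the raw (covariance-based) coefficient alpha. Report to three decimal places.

Σσ²ᵢ = 0.76² + 1.65² + 1.35² + 0.98² = 6.0830
Covariances σ_ij = r_ij · s_i · s_j:
  σ(X1,X2) = 0.24 × 0.76 × 1.65 = 0.3010
  σ(X1,X3) = 0.22 × 0.76 × 1.35 = 0.2257
  σ(X1,X4) = 0.36 × 0.76 × 0.98 = 0.2681
  σ(X2,X3) = 0.15 × 1.65 × 1.35 = 0.3341
  σ(X2,X4) = 0.32 × 1.65 × 0.98 = 0.5174
  σ(X3,X4) = 0.37 × 1.35 × 0.98 = 0.4895
σ²_T = Σσ²ᵢ + 2·Σσ_ij = 6.0830 + 2 × 2.1358 = 10.3546
α = (4/3)·(1 − 6.0830/10.3546) = 0.550

coefficient alpha = 0.550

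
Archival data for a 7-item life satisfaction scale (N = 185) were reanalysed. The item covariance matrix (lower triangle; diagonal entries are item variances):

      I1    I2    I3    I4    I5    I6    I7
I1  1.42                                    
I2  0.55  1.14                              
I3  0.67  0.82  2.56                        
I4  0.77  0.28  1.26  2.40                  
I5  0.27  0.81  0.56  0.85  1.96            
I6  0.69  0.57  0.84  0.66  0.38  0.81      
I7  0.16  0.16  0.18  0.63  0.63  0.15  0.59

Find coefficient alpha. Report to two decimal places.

Σσᵢ² = 1.42 + 1.14 + 2.56 + 2.40 + 1.96 + 0.81 + 0.59 = 10.88
Sum of the distinct covariances = 11.89
total variance = 10.88 + 2 × 11.89 = 34.66
α = (k/(k−1))·(1 − Σσᵢ²/total variance) = (7/6)·(1 − 10.88/34.66) = 0.80

coefficient alpha = 0.80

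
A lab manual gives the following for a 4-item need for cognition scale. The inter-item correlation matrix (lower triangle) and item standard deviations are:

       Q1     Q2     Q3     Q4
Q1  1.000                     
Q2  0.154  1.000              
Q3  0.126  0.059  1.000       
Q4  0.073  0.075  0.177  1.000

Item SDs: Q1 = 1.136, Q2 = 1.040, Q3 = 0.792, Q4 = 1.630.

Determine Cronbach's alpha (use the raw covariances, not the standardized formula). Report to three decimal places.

Σσ²ᵢ = 1.136² + 1.040² + 0.792² + 1.630² = 5.6563
Covariances σ_ij = r_ij · s_i · s_j:
  σ(Q1,Q2) = 0.154 × 1.136 × 1.040 = 0.1819
  σ(Q1,Q3) = 0.126 × 1.136 × 0.792 = 0.1134
  σ(Q1,Q4) = 0.073 × 1.136 × 1.630 = 0.1352
  σ(Q2,Q3) = 0.059 × 1.040 × 0.792 = 0.0486
  σ(Q2,Q4) = 0.075 × 1.040 × 1.630 = 0.1271
  σ(Q3,Q4) = 0.177 × 0.792 × 1.630 = 0.2285
σ²_T = Σσ²ᵢ + 2·Σσ_ij = 5.6563 + 2 × 0.8347 = 7.3257
α = (4/3)·(1 − 5.6563/7.3257) = 0.304

α = 0.304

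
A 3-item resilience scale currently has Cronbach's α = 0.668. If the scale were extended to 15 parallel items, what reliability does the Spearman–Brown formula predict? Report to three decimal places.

predicted reliability = 0.910

Length factor m = 15/3 = 5.0000
α' = m·α / (1 + (m−1)·α)
   = 15/3 × 0.668 / (1 + (15/3 − 1) × 0.668)
   = 3.3400 / 3.6720 = 0.910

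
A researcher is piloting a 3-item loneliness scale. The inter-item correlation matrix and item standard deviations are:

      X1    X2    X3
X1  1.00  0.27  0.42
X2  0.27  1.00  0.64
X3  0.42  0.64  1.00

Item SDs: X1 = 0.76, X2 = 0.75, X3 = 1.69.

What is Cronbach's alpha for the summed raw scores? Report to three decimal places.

Σσ²ᵢ = 0.76² + 0.75² + 1.69² = 3.9962
Covariances σ_ij = r_ij · s_i · s_j:
  σ(X1,X2) = 0.27 × 0.76 × 0.75 = 0.1539
  σ(X1,X3) = 0.42 × 0.76 × 1.69 = 0.5394
  σ(X2,X3) = 0.64 × 0.75 × 1.69 = 0.8112
σ²_T = Σσ²ᵢ + 2·Σσ_ij = 3.9962 + 2 × 1.5045 = 7.0052
α = (3/2)·(1 − 3.9962/7.0052) = 0.644

α = 0.644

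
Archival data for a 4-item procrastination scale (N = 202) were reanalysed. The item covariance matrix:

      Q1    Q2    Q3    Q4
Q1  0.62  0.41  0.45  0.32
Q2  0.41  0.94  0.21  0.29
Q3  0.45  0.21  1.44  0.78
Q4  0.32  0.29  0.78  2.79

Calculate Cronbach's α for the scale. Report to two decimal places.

Σσ²ᵢ = 0.62 + 0.94 + 1.44 + 2.79 = 5.79
Σ_{i<j} σ_ij = 2.46
σ²_total = 5.79 + 2 × 2.46 = 10.71
α = (k/(k−1))·(1 − Σσ²ᵢ/σ²_total) = (4/3)·(1 − 5.79/10.71) = 0.61

Cronbach's α = 0.61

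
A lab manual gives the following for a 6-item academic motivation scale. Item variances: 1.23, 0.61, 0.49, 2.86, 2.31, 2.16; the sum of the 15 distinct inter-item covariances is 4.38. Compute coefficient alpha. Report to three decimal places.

ΣVar(i) = 1.23 + 0.61 + 0.49 + 2.86 + 2.31 + 2.16 = 9.66
Sum of distinct covariances = 4.38
σ²_T = ΣVar(i) + 2·Σcov = 9.66 + 2 × 4.38 = 18.42
α = (6/5)·(1 − 9.66/18.42) = 0.571

α = 0.571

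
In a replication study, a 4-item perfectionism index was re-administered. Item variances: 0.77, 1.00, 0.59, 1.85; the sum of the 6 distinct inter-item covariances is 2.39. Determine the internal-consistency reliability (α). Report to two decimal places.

sum of item variances = 0.77 + 1.00 + 0.59 + 1.85 = 4.21
Sum of distinct covariances = 2.39
σ²_total = sum of item variances + 2·Σcov = 4.21 + 2 × 2.39 = 8.99
α = (4/3)·(1 − 4.21/8.99) = 0.71

α = 0.71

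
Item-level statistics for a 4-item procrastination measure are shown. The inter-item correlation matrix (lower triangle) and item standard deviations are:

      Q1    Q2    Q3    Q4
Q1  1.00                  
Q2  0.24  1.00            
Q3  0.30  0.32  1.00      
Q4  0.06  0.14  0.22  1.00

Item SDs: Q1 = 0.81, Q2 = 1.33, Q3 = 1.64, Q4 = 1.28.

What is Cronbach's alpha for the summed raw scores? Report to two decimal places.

α = 0.51

Σσ²ᵢ = 0.81² + 1.33² + 1.64² + 1.28² = 6.7530
Covariances σ_ij = r_ij · s_i · s_j:
  σ(Q1,Q2) = 0.24 × 0.81 × 1.33 = 0.2586
  σ(Q1,Q3) = 0.30 × 0.81 × 1.64 = 0.3985
  σ(Q1,Q4) = 0.06 × 0.81 × 1.28 = 0.0622
  σ(Q2,Q3) = 0.32 × 1.33 × 1.64 = 0.6980
  σ(Q2,Q4) = 0.14 × 1.33 × 1.28 = 0.2383
  σ(Q3,Q4) = 0.22 × 1.64 × 1.28 = 0.4618
σ²_T = Σσ²ᵢ + 2·Σσ_ij = 6.7530 + 2 × 2.1174 = 10.9878
α = (4/3)·(1 − 6.7530/10.9878) = 0.51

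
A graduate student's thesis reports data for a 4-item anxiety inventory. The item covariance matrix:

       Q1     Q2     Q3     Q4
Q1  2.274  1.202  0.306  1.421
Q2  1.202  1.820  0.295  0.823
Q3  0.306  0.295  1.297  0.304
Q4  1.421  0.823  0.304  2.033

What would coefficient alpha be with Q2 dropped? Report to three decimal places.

Remaining items: Q1, Q3, Q4 (k = 3).
sum of item variances = 2.274 + 1.297 + 2.033 = 5.604
Var(T) = 5.604 + 2 × 2.031 = 9.666
α (item deleted) = (3/2)·(1 − 5.604/9.666) = 0.630

α = 0.630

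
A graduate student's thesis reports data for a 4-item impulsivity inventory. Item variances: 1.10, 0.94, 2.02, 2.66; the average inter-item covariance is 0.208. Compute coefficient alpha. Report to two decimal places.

coefficient alpha = 0.36

ΣVar(i) = 1.10 + 0.94 + 2.02 + 2.66 = 6.72
Sum of the 6 distinct covariances = 6 × 0.208 = 1.248
σ²_T = ΣVar(i) + 2·Σcov = 6.72 + 2 × 1.248 = 9.216
α = (4/3)·(1 − 6.72/9.216) = 0.36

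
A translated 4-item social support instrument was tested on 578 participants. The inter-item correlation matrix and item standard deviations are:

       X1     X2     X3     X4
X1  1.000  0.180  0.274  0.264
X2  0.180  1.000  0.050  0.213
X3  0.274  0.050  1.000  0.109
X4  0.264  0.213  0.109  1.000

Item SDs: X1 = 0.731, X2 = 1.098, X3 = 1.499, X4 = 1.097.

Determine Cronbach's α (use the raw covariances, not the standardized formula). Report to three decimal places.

Cronbach's α = 0.415

Σσ²ᵢ = 0.731² + 1.098² + 1.499² + 1.097² = 5.1904
Covariances σ_ij = r_ij · s_i · s_j:
  σ(X1,X2) = 0.180 × 0.731 × 1.098 = 0.1445
  σ(X1,X3) = 0.274 × 0.731 × 1.499 = 0.3002
  σ(X1,X4) = 0.264 × 0.731 × 1.097 = 0.2117
  σ(X2,X3) = 0.050 × 1.098 × 1.499 = 0.0823
  σ(X2,X4) = 0.213 × 1.098 × 1.097 = 0.2566
  σ(X3,X4) = 0.109 × 1.499 × 1.097 = 0.1792
σ²_T = Σσ²ᵢ + 2·Σσ_ij = 5.1904 + 2 × 1.1745 = 7.5394
α = (4/3)·(1 − 5.1904/7.5394) = 0.415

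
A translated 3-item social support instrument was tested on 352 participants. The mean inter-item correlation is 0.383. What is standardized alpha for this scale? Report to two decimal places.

standardized alpha = 0.65

Standardized α = k·r̄ / (1 + (k−1)·r̄) = 3 × 0.383 / (1 + 2 × 0.383)
  = 1.1490 / 1.7660 = 0.65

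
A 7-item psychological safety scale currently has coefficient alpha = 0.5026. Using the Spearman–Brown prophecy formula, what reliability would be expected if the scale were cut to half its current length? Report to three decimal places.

Length factor m = 1/2
α' = m·α / (1 − (1−m)·α)
   = 1/2 × 0.5026 / (1 − (1 − 1/2) × 0.5026)
   = 0.2513 / 0.7487 = 0.336

predicted reliability = 0.336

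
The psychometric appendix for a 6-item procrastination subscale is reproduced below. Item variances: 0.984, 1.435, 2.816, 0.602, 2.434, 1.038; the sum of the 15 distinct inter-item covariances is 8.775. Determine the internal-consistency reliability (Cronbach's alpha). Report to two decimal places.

α = 0.78

Σσ²ᵢ = 0.984 + 1.435 + 2.816 + 0.602 + 2.434 + 1.038 = 9.309
Sum of distinct covariances = 8.775
Var(T) = Σσ²ᵢ + 2·Σcov = 9.309 + 2 × 8.775 = 26.859
α = (6/5)·(1 − 9.309/26.859) = 0.78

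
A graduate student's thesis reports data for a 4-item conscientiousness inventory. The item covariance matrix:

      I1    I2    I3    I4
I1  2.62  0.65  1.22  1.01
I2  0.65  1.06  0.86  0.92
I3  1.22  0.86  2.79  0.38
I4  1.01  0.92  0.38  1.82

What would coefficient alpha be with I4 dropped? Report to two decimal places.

α = 0.69

Remaining items: I1, I2, I3 (k = 3).
sum of item variances = 2.62 + 1.06 + 2.79 = 6.47
σ²_T = 6.47 + 2 × 2.73 = 11.93
α (item deleted) = (3/2)·(1 − 6.47/11.93) = 0.69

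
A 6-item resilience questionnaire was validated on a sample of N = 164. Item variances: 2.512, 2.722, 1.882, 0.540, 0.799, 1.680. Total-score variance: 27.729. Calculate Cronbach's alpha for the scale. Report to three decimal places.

Σσᵢ² = 2.512 + 2.722 + 1.882 + 0.540 + 0.799 + 1.680 = 10.135
α = (k/(k−1))·(1 − Σσᵢ²/σ²_T) = (6/5)·(1 − 10.135/27.729) = 0.761

Cronbach's alpha = 0.761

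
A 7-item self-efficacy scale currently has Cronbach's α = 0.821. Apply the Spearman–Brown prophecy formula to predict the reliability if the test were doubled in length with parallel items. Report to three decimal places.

Length factor m = 2
α' = m·α / (1 + (m−1)·α)
   = 2 × 0.821 / (1 + (2 − 1) × 0.821)
   = 1.6420 / 1.8210 = 0.902

predicted reliability = 0.902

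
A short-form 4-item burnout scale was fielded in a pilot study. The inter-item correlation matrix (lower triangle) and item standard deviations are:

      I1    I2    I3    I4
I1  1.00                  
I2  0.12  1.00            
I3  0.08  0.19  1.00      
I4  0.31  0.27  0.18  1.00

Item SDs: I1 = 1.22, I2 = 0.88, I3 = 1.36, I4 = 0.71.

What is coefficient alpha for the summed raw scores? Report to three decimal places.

coefficient alpha = 0.430

Σσ²ᵢ = 1.22² + 0.88² + 1.36² + 0.71² = 4.6165
Covariances σ_ij = r_ij · s_i · s_j:
  σ(I1,I2) = 0.12 × 1.22 × 0.88 = 0.1288
  σ(I1,I3) = 0.08 × 1.22 × 1.36 = 0.1327
  σ(I1,I4) = 0.31 × 1.22 × 0.71 = 0.2685
  σ(I2,I3) = 0.19 × 0.88 × 1.36 = 0.2274
  σ(I2,I4) = 0.27 × 0.88 × 0.71 = 0.1687
  σ(I3,I4) = 0.18 × 1.36 × 0.71 = 0.1738
σ²_T = Σσ²ᵢ + 2·Σσ_ij = 4.6165 + 2 × 1.0999 = 6.8163
α = (4/3)·(1 − 4.6165/6.8163) = 0.430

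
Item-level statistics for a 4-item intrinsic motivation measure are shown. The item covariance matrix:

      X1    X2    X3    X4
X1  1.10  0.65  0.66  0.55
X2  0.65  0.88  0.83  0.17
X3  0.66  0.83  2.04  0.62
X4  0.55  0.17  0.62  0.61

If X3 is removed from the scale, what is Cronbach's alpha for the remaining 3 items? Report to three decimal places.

α = 0.771

Remaining items: X1, X2, X4 (k = 3).
Σσ²ᵢ = 1.10 + 0.88 + 0.61 = 2.59
σ²_total = 2.59 + 2 × 1.37 = 5.33
α (item deleted) = (3/2)·(1 − 2.59/5.33) = 0.771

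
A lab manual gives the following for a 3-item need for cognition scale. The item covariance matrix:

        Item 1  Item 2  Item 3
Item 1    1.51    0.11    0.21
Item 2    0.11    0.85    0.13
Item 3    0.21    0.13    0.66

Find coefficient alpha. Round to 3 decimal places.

Σσ²ᵢ = 1.51 + 0.85 + 0.66 = 3.02
Sum of the distinct covariances = 0.45
total variance = 3.02 + 2 × 0.45 = 3.92
α = (k/(k−1))·(1 − Σσ²ᵢ/total variance) = (3/2)·(1 − 3.02/3.92) = 0.344

α = 0.344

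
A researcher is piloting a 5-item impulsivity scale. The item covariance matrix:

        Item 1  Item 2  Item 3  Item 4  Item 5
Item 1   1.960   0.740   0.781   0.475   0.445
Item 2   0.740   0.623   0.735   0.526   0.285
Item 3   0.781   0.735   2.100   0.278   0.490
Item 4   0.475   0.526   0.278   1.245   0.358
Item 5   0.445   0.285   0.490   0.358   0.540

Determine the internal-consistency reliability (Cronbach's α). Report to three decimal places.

sum of item variances = 1.960 + 0.623 + 2.100 + 1.245 + 0.540 = 6.468
Σ_{i<j} σ_ij = 5.113
σ²_T = 6.468 + 2 × 5.113 = 16.694
α = (k/(k−1))·(1 − sum of item variances/σ²_T) = (5/4)·(1 − 6.468/16.694) = 0.766

α = 0.766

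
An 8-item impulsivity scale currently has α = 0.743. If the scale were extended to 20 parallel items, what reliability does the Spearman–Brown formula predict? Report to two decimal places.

Length factor m = 20/8 = 2.5000
α' = m·α / (1 + (m−1)·α)
   = 20/8 × 0.743 / (1 + (20/8 − 1) × 0.743)
   = 1.8575 / 2.1145 = 0.88

predicted reliability = 0.88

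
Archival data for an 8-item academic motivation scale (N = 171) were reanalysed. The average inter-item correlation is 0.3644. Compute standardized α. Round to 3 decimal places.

Standardized α = k·r̄ / (1 + (k−1)·r̄) = 8 × 0.3644 / (1 + 7 × 0.3644)
  = 2.9152 / 3.5508 = 0.821

α = 0.821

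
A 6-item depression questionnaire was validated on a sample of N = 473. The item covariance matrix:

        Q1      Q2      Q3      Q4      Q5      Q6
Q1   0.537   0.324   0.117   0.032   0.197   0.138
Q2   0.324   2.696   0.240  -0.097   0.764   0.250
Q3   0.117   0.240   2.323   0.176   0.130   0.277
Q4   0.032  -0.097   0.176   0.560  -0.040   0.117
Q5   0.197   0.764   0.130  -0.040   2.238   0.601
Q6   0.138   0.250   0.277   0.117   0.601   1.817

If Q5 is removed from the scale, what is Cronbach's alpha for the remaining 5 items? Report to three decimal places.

Cronbach's alpha = 0.355

Remaining items: Q1, Q2, Q3, Q4, Q6 (k = 5).
Σσ²ᵢ = 0.537 + 2.696 + 2.323 + 0.560 + 1.817 = 7.933
σ²_T = 7.933 + 2 × 1.574 = 11.081
α (item deleted) = (5/4)·(1 − 7.933/11.081) = 0.355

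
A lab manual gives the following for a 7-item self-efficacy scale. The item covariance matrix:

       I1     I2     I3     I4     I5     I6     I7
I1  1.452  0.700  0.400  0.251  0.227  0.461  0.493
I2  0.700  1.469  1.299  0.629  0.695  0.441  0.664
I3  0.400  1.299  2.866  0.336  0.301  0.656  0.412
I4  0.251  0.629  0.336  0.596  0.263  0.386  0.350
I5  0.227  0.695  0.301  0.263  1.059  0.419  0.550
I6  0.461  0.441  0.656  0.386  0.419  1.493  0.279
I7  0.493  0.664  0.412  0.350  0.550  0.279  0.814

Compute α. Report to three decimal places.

α = 0.790

sum of item variances = 1.452 + 1.469 + 2.866 + 0.596 + 1.059 + 1.493 + 0.814 = 9.749
Sum of off-diagonal covariances = 10.212
σ²_total = 9.749 + 2 × 10.212 = 30.173
α = (k/(k−1))·(1 − sum of item variances/σ²_total) = (7/6)·(1 − 9.749/30.173) = 0.790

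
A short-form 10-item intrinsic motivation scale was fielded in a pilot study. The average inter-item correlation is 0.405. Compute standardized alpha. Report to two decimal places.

α = 0.87

Standardized α = k·r̄ / (1 + (k−1)·r̄) = 10 × 0.405 / (1 + 9 × 0.405)
  = 4.0500 / 4.6450 = 0.87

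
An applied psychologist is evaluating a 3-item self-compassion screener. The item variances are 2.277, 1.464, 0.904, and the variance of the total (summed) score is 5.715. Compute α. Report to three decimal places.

α = 0.281

Σσ²ᵢ = 2.277 + 1.464 + 0.904 = 4.645
α = (k/(k−1))·(1 − Σσ²ᵢ/total variance) = (3/2)·(1 − 4.645/5.715) = 0.281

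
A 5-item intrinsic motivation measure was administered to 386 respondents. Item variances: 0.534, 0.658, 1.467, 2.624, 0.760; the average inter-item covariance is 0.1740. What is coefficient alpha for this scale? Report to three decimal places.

α = 0.457

ΣVar(i) = 0.534 + 0.658 + 1.467 + 2.624 + 0.760 = 6.043
Sum of the 10 distinct covariances = 10 × 0.1740 = 1.7400
total variance = ΣVar(i) + 2·Σcov = 6.043 + 2 × 1.7400 = 9.5230
α = (5/4)·(1 − 6.043/9.5230) = 0.457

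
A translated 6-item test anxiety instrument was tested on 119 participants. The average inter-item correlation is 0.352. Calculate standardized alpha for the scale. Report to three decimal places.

Standardized α = k·r̄ / (1 + (k−1)·r̄) = 6 × 0.352 / (1 + 5 × 0.352)
  = 2.1120 / 2.7600 = 0.765

α = 0.765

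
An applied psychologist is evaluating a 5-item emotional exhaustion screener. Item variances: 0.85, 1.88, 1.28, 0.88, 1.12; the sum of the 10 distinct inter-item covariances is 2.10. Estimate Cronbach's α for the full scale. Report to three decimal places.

ΣVar(i) = 0.85 + 1.88 + 1.28 + 0.88 + 1.12 = 6.01
Sum of distinct covariances = 2.10
total variance = ΣVar(i) + 2·Σcov = 6.01 + 2 × 2.10 = 10.21
α = (5/4)·(1 − 6.01/10.21) = 0.514

Cronbach's α = 0.514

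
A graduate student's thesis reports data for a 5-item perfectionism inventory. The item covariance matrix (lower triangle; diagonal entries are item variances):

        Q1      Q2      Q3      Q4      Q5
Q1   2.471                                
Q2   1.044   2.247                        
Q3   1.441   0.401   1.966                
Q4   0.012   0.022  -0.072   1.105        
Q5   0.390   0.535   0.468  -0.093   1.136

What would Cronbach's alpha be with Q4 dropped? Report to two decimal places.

Remaining items: Q1, Q2, Q3, Q5 (k = 4).
Σσᵢ² = 2.471 + 2.247 + 1.966 + 1.136 = 7.820
σ²_T = 7.820 + 2 × 4.279 = 16.378
α (item deleted) = (4/3)·(1 − 7.820/16.378) = 0.70

α = 0.70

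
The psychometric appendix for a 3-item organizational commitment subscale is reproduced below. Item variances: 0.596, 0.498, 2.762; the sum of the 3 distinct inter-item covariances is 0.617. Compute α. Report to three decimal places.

α = 0.364

ΣVar(i) = 0.596 + 0.498 + 2.762 = 3.856
Sum of distinct covariances = 0.617
total variance = ΣVar(i) + 2·Σcov = 3.856 + 2 × 0.617 = 5.090
α = (3/2)·(1 − 3.856/5.090) = 0.364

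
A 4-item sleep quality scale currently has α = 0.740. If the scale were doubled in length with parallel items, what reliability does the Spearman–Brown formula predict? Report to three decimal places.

Length factor m = 2
α' = m·α / (1 + (m−1)·α)
   = 2 × 0.740 / (1 + (2 − 1) × 0.740)
   = 1.4800 / 1.7400 = 0.851

predicted reliability = 0.851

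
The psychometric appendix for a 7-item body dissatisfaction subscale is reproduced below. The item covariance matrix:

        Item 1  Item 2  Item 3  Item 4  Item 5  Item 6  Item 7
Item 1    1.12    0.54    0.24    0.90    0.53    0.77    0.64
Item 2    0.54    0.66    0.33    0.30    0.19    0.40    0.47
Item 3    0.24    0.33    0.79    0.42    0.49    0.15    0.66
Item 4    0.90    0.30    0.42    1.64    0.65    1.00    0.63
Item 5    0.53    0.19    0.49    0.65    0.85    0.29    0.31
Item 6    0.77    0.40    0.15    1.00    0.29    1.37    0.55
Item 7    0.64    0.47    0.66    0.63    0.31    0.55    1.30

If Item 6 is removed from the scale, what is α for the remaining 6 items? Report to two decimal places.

α = 0.84

Remaining items: Item 1, Item 2, Item 3, Item 4, Item 5, Item 7 (k = 6).
Σσᵢ² = 1.12 + 0.66 + 0.79 + 1.64 + 0.85 + 1.30 = 6.36
Var(T) = 6.36 + 2 × 7.30 = 20.96
α (item deleted) = (6/5)·(1 − 6.36/20.96) = 0.84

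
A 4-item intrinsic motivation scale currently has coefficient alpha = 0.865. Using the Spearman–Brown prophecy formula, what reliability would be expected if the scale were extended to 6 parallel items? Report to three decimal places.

predicted reliability = 0.906

Length factor m = 6/4 = 1.5000
α' = m·α / (1 + (m−1)·α)
   = 6/4 × 0.865 / (1 + (6/4 − 1) × 0.865)
   = 1.2975 / 1.4325 = 0.906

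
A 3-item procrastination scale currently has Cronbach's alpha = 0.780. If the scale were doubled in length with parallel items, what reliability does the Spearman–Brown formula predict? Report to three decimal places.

Length factor m = 2
α' = m·α / (1 + (m−1)·α)
   = 2 × 0.780 / (1 + (2 − 1) × 0.780)
   = 1.5600 / 1.7800 = 0.876

predicted reliability = 0.876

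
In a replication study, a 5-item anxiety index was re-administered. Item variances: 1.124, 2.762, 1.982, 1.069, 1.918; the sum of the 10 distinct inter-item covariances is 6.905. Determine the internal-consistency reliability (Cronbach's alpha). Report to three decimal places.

Σσᵢ² = 1.124 + 2.762 + 1.982 + 1.069 + 1.918 = 8.855
Sum of distinct covariances = 6.905
σ²_total = Σσᵢ² + 2·Σcov = 8.855 + 2 × 6.905 = 22.665
α = (5/4)·(1 − 8.855/22.665) = 0.762

Cronbach's alpha = 0.762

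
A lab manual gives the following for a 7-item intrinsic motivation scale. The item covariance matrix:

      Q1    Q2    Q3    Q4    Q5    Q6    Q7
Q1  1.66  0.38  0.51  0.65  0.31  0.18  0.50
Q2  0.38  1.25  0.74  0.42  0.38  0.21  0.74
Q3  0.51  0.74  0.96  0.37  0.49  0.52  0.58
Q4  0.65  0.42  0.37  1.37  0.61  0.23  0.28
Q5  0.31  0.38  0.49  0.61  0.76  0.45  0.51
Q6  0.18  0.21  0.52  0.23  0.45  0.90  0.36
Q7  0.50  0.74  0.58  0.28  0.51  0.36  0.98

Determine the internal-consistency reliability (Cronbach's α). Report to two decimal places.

α = 0.82

Σσᵢ² = 1.66 + 1.25 + 0.96 + 1.37 + 0.76 + 0.90 + 0.98 = 7.88
Σ_{i<j} σ_ij = 9.42
σ²_total = 7.88 + 2 × 9.42 = 26.72
α = (k/(k−1))·(1 − Σσᵢ²/σ²_total) = (7/6)·(1 − 7.88/26.72) = 0.82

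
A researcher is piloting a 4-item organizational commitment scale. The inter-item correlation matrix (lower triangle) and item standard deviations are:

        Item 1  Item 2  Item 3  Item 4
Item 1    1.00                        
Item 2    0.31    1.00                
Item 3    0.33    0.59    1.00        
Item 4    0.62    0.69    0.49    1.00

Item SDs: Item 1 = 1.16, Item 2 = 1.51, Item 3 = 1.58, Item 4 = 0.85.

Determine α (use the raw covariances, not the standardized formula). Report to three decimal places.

α = 0.772

Σσ²ᵢ = 1.16² + 1.51² + 1.58² + 0.85² = 6.8446
Covariances σ_ij = r_ij · s_i · s_j:
  σ(Item 1,Item 2) = 0.31 × 1.16 × 1.51 = 0.5430
  σ(Item 1,Item 3) = 0.33 × 1.16 × 1.58 = 0.6048
  σ(Item 1,Item 4) = 0.62 × 1.16 × 0.85 = 0.6113
  σ(Item 2,Item 3) = 0.59 × 1.51 × 1.58 = 1.4076
  σ(Item 2,Item 4) = 0.69 × 1.51 × 0.85 = 0.8856
  σ(Item 3,Item 4) = 0.49 × 1.58 × 0.85 = 0.6581
σ²_T = Σσ²ᵢ + 2·Σσ_ij = 6.8446 + 2 × 4.7104 = 16.2654
α = (4/3)·(1 − 6.8446/16.2654) = 0.772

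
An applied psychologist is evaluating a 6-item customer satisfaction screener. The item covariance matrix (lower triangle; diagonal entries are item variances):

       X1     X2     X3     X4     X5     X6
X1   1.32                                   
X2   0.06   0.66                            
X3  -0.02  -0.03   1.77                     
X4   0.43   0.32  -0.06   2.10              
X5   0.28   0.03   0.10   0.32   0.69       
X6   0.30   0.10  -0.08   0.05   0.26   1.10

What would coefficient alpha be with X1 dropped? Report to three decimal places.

α = 0.303

Remaining items: X2, X3, X4, X5, X6 (k = 5).
sum of item variances = 0.66 + 1.77 + 2.10 + 0.69 + 1.10 = 6.32
σ²_T = 6.32 + 2 × 1.01 = 8.34
α (item deleted) = (5/4)·(1 − 6.32/8.34) = 0.303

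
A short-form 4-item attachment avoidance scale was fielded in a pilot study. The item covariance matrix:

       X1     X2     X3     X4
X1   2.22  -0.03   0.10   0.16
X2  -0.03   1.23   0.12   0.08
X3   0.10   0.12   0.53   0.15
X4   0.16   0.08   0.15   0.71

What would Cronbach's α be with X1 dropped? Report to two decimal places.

Remaining items: X2, X3, X4 (k = 3).
Σσ²ᵢ = 1.23 + 0.53 + 0.71 = 2.47
Var(T) = 2.47 + 2 × 0.35 = 3.17
α (item deleted) = (3/2)·(1 − 2.47/3.17) = 0.33

α = 0.33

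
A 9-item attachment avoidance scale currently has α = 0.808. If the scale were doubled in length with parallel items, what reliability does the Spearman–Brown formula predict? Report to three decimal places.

Length factor m = 2
α' = m·α / (1 + (m−1)·α)
   = 2 × 0.808 / (1 + (2 − 1) × 0.808)
   = 1.6160 / 1.8080 = 0.894

predicted reliability = 0.894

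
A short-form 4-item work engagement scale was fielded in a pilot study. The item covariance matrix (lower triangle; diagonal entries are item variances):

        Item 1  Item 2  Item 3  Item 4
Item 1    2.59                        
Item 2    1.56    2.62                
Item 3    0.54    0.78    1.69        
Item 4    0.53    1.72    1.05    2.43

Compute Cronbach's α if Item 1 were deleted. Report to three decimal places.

Cronbach's α = 0.770

Remaining items: Item 2, Item 3, Item 4 (k = 3).
Σσ²ᵢ = 2.62 + 1.69 + 2.43 = 6.74
Var(T) = 6.74 + 2 × 3.55 = 13.84
α (item deleted) = (3/2)·(1 − 6.74/13.84) = 0.770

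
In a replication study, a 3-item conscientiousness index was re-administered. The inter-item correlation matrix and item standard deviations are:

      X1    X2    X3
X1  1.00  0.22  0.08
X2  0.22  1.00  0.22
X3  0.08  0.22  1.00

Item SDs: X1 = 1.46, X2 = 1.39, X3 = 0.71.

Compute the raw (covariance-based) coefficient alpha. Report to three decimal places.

α = 0.370

Σσ²ᵢ = 1.46² + 1.39² + 0.71² = 4.5678
Covariances σ_ij = r_ij · s_i · s_j:
  σ(X1,X2) = 0.22 × 1.46 × 1.39 = 0.4465
  σ(X1,X3) = 0.08 × 1.46 × 0.71 = 0.0829
  σ(X2,X3) = 0.22 × 1.39 × 0.71 = 0.2171
σ²_T = Σσ²ᵢ + 2·Σσ_ij = 4.5678 + 2 × 0.7465 = 6.0608
α = (3/2)·(1 − 4.5678/6.0608) = 0.370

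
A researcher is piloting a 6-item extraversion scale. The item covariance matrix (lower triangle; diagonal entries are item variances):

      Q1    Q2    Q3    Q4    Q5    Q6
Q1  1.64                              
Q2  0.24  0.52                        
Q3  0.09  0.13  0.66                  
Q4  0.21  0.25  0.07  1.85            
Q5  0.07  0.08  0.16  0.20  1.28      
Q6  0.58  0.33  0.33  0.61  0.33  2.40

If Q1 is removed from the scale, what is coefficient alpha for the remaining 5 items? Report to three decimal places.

α = 0.533

Remaining items: Q2, Q3, Q4, Q5, Q6 (k = 5).
Σσ²ᵢ = 0.52 + 0.66 + 1.85 + 1.28 + 2.40 = 6.71
σ²_total = 6.71 + 2 × 2.49 = 11.69
α (item deleted) = (5/4)·(1 − 6.71/11.69) = 0.533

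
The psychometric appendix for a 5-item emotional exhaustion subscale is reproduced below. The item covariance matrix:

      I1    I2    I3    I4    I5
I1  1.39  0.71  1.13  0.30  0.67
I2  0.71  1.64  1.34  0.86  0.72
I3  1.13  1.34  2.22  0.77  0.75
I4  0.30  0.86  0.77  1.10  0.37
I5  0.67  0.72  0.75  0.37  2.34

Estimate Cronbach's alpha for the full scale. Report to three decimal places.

Cronbach's alpha = 0.796

Σσ²ᵢ = 1.39 + 1.64 + 2.22 + 1.10 + 2.34 = 8.69
Sum of the distinct covariances = 7.62
total variance = 8.69 + 2 × 7.62 = 23.93
α = (k/(k−1))·(1 − Σσ²ᵢ/total variance) = (5/4)·(1 − 8.69/23.93) = 0.796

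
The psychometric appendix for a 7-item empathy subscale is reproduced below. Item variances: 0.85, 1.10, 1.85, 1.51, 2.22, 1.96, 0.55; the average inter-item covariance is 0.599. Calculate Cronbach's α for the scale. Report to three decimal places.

ΣVar(i) = 0.85 + 1.10 + 1.85 + 1.51 + 2.22 + 1.96 + 0.55 = 10.04
Sum of the 21 distinct covariances = 21 × 0.599 = 12.579
total variance = ΣVar(i) + 2·Σcov = 10.04 + 2 × 12.579 = 35.198
α = (7/6)·(1 − 10.04/35.198) = 0.834

Cronbach's α = 0.834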